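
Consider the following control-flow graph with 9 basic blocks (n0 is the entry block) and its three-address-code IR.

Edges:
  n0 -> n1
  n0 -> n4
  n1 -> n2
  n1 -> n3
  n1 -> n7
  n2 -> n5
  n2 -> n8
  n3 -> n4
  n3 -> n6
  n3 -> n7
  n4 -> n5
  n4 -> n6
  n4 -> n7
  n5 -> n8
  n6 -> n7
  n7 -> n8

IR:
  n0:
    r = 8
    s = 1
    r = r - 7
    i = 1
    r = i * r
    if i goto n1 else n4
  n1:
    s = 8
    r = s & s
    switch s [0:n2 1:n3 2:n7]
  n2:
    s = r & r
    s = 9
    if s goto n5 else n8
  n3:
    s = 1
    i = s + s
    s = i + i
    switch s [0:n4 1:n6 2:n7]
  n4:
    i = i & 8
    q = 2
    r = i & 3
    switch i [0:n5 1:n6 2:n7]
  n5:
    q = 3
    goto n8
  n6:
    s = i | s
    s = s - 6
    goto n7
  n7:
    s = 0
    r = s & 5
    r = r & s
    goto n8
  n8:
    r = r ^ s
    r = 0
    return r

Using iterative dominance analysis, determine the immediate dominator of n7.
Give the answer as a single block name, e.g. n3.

Answer: n0

Derivation:
idom tree: n1←n0 n2←n1 n3←n1 n4←n0 n5←n0 n6←n0 n7←n0 n8←n0
Dom∩ at merges:
  n4: preds {n0,n3}: {n0} ∩ {n0,n1,n3} = {n0}; idom=n0
  n5: preds {n2,n4}: {n0,n1,n2} ∩ {n0,n4} = {n0}; idom=n0
  n6: preds {n3,n4}: {n0,n1,n3} ∩ {n0,n4} = {n0}; idom=n0
  n7: preds {n1,n3,n4,n6}: {n0,n1} ∩ {n0,n1,n3} ∩ {n0,n4} ∩ {n0,n6} = {n0}; idom=n0
  n8: preds {n2,n5,n7}: {n0,n1,n2} ∩ {n0,n5} ∩ {n0,n7} = {n0}; idom=n0

idom(n7) = n0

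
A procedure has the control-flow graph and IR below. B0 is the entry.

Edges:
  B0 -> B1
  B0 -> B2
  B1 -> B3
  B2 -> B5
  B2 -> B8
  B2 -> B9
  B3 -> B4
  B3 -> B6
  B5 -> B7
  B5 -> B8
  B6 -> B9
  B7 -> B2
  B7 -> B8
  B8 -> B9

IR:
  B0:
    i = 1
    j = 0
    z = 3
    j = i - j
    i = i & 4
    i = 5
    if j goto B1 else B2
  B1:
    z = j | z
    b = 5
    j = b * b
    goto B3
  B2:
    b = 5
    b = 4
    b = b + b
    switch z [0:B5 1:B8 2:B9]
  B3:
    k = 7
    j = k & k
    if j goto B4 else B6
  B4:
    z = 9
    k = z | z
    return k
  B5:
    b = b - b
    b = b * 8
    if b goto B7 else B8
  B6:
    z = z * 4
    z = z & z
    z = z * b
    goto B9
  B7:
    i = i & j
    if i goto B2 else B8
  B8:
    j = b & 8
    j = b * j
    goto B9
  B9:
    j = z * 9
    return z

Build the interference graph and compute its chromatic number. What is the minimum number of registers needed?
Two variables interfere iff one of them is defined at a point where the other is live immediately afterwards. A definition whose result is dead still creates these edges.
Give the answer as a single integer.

Per-block:
  B0 def {i,j,z} use ∅
  B1 def {b,j,z} use {j,z}
  B2 def {b} use {z}
  B3 def {j,k} use ∅
  B4 def {k,z} use ∅
  B5 def {b} use {b}
  B6 def {z} use {b,z}
  B7 def {i} use {i,j}
  B8 def {j} use {b}
  B9 def {j} use {z}

Backward fixpoint:
  B0 li=∅ lo={i,j,z}
  B1 li={j,z} lo={b,z}
  B2 li={i,j,z} lo={b,i,j,z}
  B3 li={b,z} lo={b,z}
  B4 li=∅ lo=∅
  B5 li={b,i,j,z} lo={b,i,j,z}
  B6 li={b,z} lo={z}
  B7 li={b,i,j,z} lo={b,i,j,z}
  B8 li={b,z} lo={z}
  B9 li={z} lo=∅

Interfere edges:
  b — {i,j,k,z}
  i — {b,j,z}
  j — {b,i,z}
  k — {b,z}
  z — {b,i,j,k}

Chromatic number:
  clique {b,i,j,z} ⇒ need ≥ 4
  assign b→R0 i→R2 j→R3 k→R2 z→R1 — no edge inside a register ⇒ χ ≤ 4
  χ = 4

Answer: 4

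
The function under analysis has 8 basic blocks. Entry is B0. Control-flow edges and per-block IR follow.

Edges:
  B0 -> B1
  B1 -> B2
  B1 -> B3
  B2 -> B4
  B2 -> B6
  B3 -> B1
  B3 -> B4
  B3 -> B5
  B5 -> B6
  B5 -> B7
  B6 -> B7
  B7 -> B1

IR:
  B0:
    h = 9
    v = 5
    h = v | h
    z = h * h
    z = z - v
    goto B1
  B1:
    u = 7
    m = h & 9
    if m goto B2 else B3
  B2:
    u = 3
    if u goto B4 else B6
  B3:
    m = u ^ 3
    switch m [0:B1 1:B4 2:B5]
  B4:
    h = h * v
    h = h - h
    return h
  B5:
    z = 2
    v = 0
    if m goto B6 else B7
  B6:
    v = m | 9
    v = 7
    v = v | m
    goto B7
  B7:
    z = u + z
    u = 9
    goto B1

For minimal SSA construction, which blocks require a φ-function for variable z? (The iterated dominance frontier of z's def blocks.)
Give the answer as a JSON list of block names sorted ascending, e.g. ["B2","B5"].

Answer: ["B1", "B6", "B7"]

Working:
idom tree: B1←B0 B2←B1 B3←B1 B4←B1 B5←B3 B6←B1 B7←B1
Dom∩ at merges:
  B1: preds {B0,B3,B7}: {B0} ∩ {B0,B1,B3} ∩ {B0,B1,B7} = {B0}; idom=B0
  B4: preds {B2,B3}: {B0,B1,B2} ∩ {B0,B1,B3} = {B0,B1}; idom=B1
  B6: preds {B2,B5}: {B0,B1,B2} ∩ {B0,B1,B3,B5} = {B0,B1}; idom=B1
  B7: preds {B5,B6}: {B0,B1,B3,B5} ∩ {B0,B1,B6} = {B0,B1}; idom=B1

DF walk-up:
  join B1 pred B0: · stop@B0
  join B1 pred B3: B3→B1 stop@B0
  join B1 pred B7: B7→B1 stop@B0
  join B4 pred B2: B2 stop@B1
  join B4 pred B3: B3 stop@B1
  join B6 pred B2: B2 stop@B1
  join B6 pred B5: B5→B3 stop@B1
  join B7 pred B5: B5→B3 stop@B1
  join B7 pred B6: B6 stop@B1
  B0 → ∅
  B1 → {B1}
  B2 → {B4,B6}
  B3 → {B1,B4,B6,B7}
  B4 → ∅
  B5 → {B6,B7}
  B6 → {B7}
  B7 → {B1}

φ for z: defs {B0,B5,B7}
  DF⁺ = {B1,B6,B7}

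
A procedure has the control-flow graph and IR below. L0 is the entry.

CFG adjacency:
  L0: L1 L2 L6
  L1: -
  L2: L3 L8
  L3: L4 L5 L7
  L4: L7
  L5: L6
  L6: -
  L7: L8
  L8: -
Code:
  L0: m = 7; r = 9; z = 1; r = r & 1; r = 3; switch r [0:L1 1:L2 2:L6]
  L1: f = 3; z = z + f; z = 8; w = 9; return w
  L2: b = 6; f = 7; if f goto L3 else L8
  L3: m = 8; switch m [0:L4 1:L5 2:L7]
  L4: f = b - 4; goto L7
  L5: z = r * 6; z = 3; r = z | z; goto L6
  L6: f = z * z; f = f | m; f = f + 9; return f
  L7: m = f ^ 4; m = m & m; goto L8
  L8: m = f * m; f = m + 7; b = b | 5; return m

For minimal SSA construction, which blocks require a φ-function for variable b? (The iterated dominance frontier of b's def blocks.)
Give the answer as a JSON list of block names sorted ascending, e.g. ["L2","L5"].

Answer: ["L6"]

Working:
idom tree: L1←L0 L2←L0 L3←L2 L4←L3 L5←L3 L6←L0 L7←L3 L8←L2
Dom∩ at merges:
  L6: preds {L0,L5}: {L0} ∩ {L0,L2,L3,L5} = {L0}; idom=L0
  L7: preds {L3,L4}: {L0,L2,L3} ∩ {L0,L2,L3,L4} = {L0,L2,L3}; idom=L3
  L8: preds {L2,L7}: {L0,L2} ∩ {L0,L2,L3,L7} = {L0,L2}; idom=L2

DF walk-up:
  L6←L0: walk · to L0
  L6←L5: walk L5→L3→L2 to L0
  L7←L3: walk · to L3
  L7←L4: walk L4 to L3
  L8←L2: walk · to L2
  L8←L7: walk L7→L3 to L2
  DF(L0)=∅
  DF(L1)=∅
  DF(L2)={L6}
  DF(L3)={L6,L8}
  DF(L4)={L7}
  DF(L5)={L6}
  DF(L6)=∅
  DF(L7)={L8}
  DF(L8)=∅

φ for b: defs {L2,L8}
  DF⁺ = {L6}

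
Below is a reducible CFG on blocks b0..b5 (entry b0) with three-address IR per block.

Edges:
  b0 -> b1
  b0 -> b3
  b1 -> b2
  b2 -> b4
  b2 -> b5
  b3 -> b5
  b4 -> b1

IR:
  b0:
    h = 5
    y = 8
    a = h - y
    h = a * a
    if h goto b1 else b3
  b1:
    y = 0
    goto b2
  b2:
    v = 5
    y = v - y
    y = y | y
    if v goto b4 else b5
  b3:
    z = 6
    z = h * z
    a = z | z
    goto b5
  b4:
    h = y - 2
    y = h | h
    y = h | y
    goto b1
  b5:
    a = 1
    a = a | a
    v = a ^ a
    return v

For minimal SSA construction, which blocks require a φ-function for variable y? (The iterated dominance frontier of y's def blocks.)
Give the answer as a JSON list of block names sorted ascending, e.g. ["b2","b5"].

Answer: ["b1", "b5"]

Analysis:
idom tree: b1←b0 b2←b1 b3←b0 b4←b2 b5←b0
Dom at joins:
  b1: preds {b0,b4}: {b0} ∩ {b0,b1,b2,b4} = {b0}; idom=b0
  b5: preds {b2,b3}: {b0,b1,b2} ∩ {b0,b3} = {b0}; idom=b0

DF derivation:
  join b1 pred b0: · stop@b0
  join b1 pred b4: b4→b2→b1 stop@b0
  join b5 pred b2: b2→b1 stop@b0
  join b5 pred b3: b3 stop@b0
  b0 → ∅
  b1 → {b1,b5}
  b2 → {b1,b5}
  b3 → {b5}
  b4 → {b1}
  b5 → ∅

φ for y: defs {b0,b1,b2,b4}
  DF⁺ = {b1,b5}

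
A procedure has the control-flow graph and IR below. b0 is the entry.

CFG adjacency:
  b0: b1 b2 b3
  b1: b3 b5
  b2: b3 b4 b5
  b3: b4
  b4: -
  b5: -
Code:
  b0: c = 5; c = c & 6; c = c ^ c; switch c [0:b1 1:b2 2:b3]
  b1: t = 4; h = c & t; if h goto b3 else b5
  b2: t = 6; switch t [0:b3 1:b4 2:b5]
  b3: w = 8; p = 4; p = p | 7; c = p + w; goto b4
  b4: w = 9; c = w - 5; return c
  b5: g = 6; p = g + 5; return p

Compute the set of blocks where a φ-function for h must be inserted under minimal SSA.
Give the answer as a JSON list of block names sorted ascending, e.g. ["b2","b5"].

idom tree: b1←b0 b2←b0 b3←b0 b4←b0 b5←b0
Dom at joins:
  b3: preds {b0,b1,b2}: {b0} ∩ {b0,b1} ∩ {b0,b2} = {b0}; idom=b0
  b4: preds {b2,b3}: {b0,b2} ∩ {b0,b3} = {b0}; idom=b0
  b5: preds {b1,b2}: {b0,b1} ∩ {b0,b2} = {b0}; idom=b0

DF derivation:
  b3←b0: walk · to b0
  b3←b1: walk b1 to b0
  b3←b2: walk b2 to b0
  b4←b2: walk b2 to b0
  b4←b3: walk b3 to b0
  b5←b1: walk b1 to b0
  b5←b2: walk b2 to b0
  DF(b0)=∅
  DF(b1)={b3,b5}
  DF(b2)={b3,b4,b5}
  DF(b3)={b4}
  DF(b4)=∅
  DF(b5)=∅

φ for h: defs {b1}
  DF⁺ = {b3,b4,b5}

Answer: ["b3", "b4", "b5"]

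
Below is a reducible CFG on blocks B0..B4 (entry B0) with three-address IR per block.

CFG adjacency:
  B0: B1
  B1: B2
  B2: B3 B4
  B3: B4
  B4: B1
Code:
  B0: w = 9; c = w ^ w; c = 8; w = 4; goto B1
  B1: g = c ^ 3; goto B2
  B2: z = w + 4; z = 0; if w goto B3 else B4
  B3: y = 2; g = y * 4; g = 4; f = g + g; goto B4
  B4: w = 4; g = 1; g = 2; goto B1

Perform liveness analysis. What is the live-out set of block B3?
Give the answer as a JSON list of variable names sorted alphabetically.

Answer: ["c"]

Analysis:
Per-block:
  B0: def={c,w} ue=∅
  B1: def={g} ue={c}
  B2: def={z} ue={w}
  B3: def={f,g,y} ue=∅
  B4: def={g,w} ue=∅

Liveness:
  B0: in=∅ out={c,w}
  B1: in={c,w} out={c,w}
  B2: in={c,w} out={c}
  B3: in={c} out={c}
  B4: in={c} out={c,w}

live-out(B3) = ["c"]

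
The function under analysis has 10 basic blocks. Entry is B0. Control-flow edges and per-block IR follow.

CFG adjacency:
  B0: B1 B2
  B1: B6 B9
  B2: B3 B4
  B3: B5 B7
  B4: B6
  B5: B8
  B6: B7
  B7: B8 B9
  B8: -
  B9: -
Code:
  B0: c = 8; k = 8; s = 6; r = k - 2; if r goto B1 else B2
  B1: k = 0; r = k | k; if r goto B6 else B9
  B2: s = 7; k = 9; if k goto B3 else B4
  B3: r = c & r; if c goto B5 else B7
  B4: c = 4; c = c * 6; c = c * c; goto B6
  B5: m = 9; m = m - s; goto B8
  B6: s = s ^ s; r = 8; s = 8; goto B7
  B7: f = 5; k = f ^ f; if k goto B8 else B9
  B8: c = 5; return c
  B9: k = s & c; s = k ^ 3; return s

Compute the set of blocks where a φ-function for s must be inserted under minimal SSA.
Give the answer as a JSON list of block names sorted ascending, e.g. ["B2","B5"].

Answer: ["B6", "B7", "B8", "B9"]

Derivation:
idom tree: B1←B0 B2←B0 B3←B2 B4←B2 B5←B3 B6←B0 B7←B0 B8←B0 B9←B0
Dom∩ at merges:
  B6: preds {B1,B4}: {B0,B1} ∩ {B0,B2,B4} = {B0}; idom=B0
  B7: preds {B3,B6}: {B0,B2,B3} ∩ {B0,B6} = {B0}; idom=B0
  B8: preds {B5,B7}: {B0,B2,B3,B5} ∩ {B0,B7} = {B0}; idom=B0
  B9: preds {B1,B7}: {B0,B1} ∩ {B0,B7} = {B0}; idom=B0

Frontier:
  B6←B1: walk B1 to B0
  B6←B4: walk B4→B2 to B0
  B7←B3: walk B3→B2 to B0
  B7←B6: walk B6 to B0
  B8←B5: walk B5→B3→B2 to B0
  B8←B7: walk B7 to B0
  B9←B1: walk B1 to B0
  B9←B7: walk B7 to B0
  B0 → ∅
  B1 → {B6,B9}
  B2 → {B6,B7,B8}
  B3 → {B7,B8}
  B4 → {B6}
  B5 → {B8}
  B6 → {B7}
  B7 → {B8,B9}
  B8 → ∅
  B9 → ∅

φ for s: defs {B0,B2,B6,B9}
  DF⁺ = {B6,B7,B8,B9}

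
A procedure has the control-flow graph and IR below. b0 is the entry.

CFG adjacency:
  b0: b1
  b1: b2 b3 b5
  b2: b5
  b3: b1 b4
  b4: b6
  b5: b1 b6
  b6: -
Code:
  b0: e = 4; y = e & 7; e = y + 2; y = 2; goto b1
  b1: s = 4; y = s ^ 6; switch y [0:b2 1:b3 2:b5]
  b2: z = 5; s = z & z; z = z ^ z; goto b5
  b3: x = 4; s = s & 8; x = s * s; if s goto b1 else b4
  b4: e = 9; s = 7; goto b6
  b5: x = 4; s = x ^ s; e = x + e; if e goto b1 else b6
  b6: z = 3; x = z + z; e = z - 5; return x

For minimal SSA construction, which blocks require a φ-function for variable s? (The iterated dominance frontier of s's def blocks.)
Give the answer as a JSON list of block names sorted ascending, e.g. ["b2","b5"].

Answer: ["b1", "b5", "b6"]

Analysis:
idom tree: b1←b0 b2←b1 b3←b1 b4←b3 b5←b1 b6←b1
Dom at joins:
  b1: preds {b0,b3,b5}: {b0} ∩ {b0,b1,b3} ∩ {b0,b1,b5} = {b0}; idom=b0
  b5: preds {b1,b2}: {b0,b1} ∩ {b0,b1,b2} = {b0,b1}; idom=b1
  b6: preds {b4,b5}: {b0,b1,b3,b4} ∩ {b0,b1,b5} = {b0,b1}; idom=b1

DF derivation:
  join b1 pred b0: · stop@b0
  join b1 pred b3: b3→b1 stop@b0
  join b1 pred b5: b5→b1 stop@b0
  join b5 pred b1: · stop@b1
  join b5 pred b2: b2 stop@b1
  join b6 pred b4: b4→b3 stop@b1
  join b6 pred b5: b5 stop@b1
  DF(b0)=∅
  DF(b1)={b1}
  DF(b2)={b5}
  DF(b3)={b1,b6}
  DF(b4)={b6}
  DF(b5)={b1,b6}
  DF(b6)=∅

φ for s: defs {b1,b2,b3,b4,b5}
  DF⁺ = {b1,b5,b6}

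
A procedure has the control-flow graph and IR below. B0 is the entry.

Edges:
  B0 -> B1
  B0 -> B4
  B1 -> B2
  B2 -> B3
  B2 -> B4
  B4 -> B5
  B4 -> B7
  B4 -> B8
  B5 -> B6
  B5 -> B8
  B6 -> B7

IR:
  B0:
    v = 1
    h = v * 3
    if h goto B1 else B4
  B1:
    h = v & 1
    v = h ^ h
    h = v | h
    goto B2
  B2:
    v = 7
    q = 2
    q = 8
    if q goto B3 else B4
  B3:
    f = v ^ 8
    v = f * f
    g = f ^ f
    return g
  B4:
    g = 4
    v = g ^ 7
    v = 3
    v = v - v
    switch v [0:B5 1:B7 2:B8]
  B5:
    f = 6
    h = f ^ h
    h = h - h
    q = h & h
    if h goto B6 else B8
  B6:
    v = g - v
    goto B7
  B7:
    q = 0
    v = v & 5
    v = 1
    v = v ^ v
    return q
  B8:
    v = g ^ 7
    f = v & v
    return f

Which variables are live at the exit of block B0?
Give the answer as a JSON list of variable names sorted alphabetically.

Answer: ["h", "v"]

Derivation:
Per-block:
  B0: def={h,v} ue=∅
  B1: def={h,v} ue={v}
  B2: def={q,v} ue=∅
  B3: def={f,g,v} ue={v}
  B4: def={g,v} ue=∅
  B5: def={f,h,q} ue={h}
  B6: def={v} ue={g,v}
  B7: def={q,v} ue={v}
  B8: def={f,v} ue={g}

Live sets:
  live B0: ∅→{h,v}
  live B1: {v}→{h}
  live B2: {h}→{h,v}
  live B3: {v}→∅
  live B4: {h}→{g,h,v}
  live B5: {g,h,v}→{g,v}
  live B6: {g,v}→{v}
  live B7: {v}→∅
  live B8: {g}→∅

live-out(B0) = ["h", "v"]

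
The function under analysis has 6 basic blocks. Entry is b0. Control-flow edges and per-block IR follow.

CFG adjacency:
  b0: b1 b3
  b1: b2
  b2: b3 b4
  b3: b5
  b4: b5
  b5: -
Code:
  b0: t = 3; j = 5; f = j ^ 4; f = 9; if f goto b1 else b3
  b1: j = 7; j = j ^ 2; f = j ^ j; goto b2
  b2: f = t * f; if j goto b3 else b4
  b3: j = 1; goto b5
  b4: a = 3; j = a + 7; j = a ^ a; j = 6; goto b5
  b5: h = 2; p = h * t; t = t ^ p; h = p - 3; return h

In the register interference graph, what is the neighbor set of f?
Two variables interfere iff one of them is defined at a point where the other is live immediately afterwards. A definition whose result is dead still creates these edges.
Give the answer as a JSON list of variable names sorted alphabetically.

Block summaries:
  b0: def={f,j,t} ue=∅
  b1: def={f,j} ue=∅
  b2: def={f} ue={f,j,t}
  b3: def={j} ue=∅
  b4: def={a,j} ue=∅
  b5: def={h,p,t} ue={t}

Backward fixpoint:
  b0 li=∅ lo={t}
  b1 li={t} lo={f,j,t}
  b2 li={f,j,t} lo={t}
  b3 li={t} lo={t}
  b4 li={t} lo={t}
  b5 li={t} lo=∅

Conflict graph:
  a — {j,t}
  f — {j,t}
  h — {t}
  j — {a,f,t}
  p — {t}
  t — {a,f,h,j,p}

N(f) = ["j", "t"]

Answer: ["j", "t"]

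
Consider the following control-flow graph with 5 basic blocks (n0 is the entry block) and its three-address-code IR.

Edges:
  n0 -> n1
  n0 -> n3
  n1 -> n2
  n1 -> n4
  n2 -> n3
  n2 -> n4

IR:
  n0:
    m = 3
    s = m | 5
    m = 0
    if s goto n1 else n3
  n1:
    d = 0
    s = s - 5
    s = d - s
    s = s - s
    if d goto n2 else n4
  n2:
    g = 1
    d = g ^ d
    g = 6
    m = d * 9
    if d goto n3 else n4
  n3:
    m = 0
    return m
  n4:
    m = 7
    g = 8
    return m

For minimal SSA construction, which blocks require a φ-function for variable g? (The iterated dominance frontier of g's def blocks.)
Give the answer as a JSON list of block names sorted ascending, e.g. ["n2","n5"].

Answer: ["n3", "n4"]

Analysis:
idom tree: n1←n0 n2←n1 n3←n0 n4←n1
Dom∩ at merges:
  n3: preds {n0,n2}: {n0} ∩ {n0,n1,n2} = {n0}; idom=n0
  n4: preds {n1,n2}: {n0,n1} ∩ {n0,n1,n2} = {n0,n1}; idom=n1

DF derivation:
  n3←n0: walk · to n0
  n3←n2: walk n2→n1 to n0
  n4←n1: walk · to n1
  n4←n2: walk n2 to n1
  n0: DF=∅
  n1: DF={n3}
  n2: DF={n3,n4}
  n3: DF=∅
  n4: DF=∅

φ for g: defs {n2,n4}
  DF⁺ = {n3,n4}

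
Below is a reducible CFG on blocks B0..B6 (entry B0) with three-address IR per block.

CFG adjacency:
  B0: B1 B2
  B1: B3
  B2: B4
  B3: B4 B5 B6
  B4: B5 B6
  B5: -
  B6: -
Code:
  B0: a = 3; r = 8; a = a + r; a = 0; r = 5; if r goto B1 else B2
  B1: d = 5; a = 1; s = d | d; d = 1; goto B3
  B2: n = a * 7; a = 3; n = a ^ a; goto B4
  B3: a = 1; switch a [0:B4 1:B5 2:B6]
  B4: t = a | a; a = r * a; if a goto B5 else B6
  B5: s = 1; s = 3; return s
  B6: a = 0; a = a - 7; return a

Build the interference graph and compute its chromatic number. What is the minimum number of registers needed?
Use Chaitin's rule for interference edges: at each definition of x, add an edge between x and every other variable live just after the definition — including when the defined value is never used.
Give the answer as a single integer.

Per-block:
  B0: def={a,r} ue=∅
  B1: def={a,d,s} ue=∅
  B2: def={a,n} ue={a}
  B3: def={a} ue=∅
  B4: def={a,t} ue={a,r}
  B5: def={s} ue=∅
  B6: def={a} ue=∅

Live sets:
  B0 li=∅ lo={a,r}
  B1 li={r} lo={r}
  B2 li={a,r} lo={a,r}
  B3 li={r} lo={a,r}
  B4 li={a,r} lo=∅
  B5 li=∅ lo=∅
  B6 li=∅ lo=∅

Interference:
  a: {d,n,r,t}
  d: {a,r}
  n: {a,r}
  r: {a,d,n,s,t}
  s: {r}
  t: {a,r}

Chromatic number:
  clique {a,d,r} ⇒ need ≥ 3
  assign a→r1 d→r2 n→r2 r→r0 s→r1 t→r2 — no edge inside a register ⇒ χ ≤ 3
  χ = 3

Answer: 3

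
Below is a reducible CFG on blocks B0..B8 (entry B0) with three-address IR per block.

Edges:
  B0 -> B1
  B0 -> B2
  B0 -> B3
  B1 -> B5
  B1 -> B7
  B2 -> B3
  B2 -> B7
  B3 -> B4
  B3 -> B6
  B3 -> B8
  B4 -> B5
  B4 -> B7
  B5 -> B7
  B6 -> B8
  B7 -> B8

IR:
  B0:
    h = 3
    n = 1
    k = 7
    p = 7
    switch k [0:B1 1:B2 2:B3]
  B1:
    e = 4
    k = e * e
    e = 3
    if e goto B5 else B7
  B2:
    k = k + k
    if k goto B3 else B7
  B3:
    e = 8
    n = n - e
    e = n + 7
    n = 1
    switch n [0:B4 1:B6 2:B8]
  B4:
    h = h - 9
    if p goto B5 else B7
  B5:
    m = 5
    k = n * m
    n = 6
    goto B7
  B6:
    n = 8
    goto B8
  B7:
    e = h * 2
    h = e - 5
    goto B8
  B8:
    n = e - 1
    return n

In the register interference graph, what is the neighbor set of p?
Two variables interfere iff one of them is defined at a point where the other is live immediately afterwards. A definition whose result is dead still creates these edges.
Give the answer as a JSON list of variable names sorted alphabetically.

Per-block:
  B0: {h,k,n,p} / ∅
  B1: {e,k} / ∅
  B2: {k} / {k}
  B3: {e,n} / {n}
  B4: {h} / {h,p}
  B5: {k,m,n} / {n}
  B6: {n} / ∅
  B7: {e,h} / {h}
  B8: {n} / {e}

Backward fixpoint:
  B0 li=∅ lo={h,k,n,p}
  B1 li={h,n} lo={h,n}
  B2 li={h,k,n,p} lo={h,n,p}
  B3 li={h,n,p} lo={e,h,n,p}
  B4 li={h,n,p} lo={h,n}
  B5 li={h,n} lo={h}
  B6 li={e} lo={e}
  B7 li={h} lo={e}
  B8 li={e} lo=∅

Interfere edges:
  e: {h,n,p}
  h: {e,k,m,n,p}
  k: {h,n,p}
  m: {h,n}
  n: {e,h,k,m,p}
  p: {e,h,k,n}

N(p) = ["e", "h", "k", "n"]

Answer: ["e", "h", "k", "n"]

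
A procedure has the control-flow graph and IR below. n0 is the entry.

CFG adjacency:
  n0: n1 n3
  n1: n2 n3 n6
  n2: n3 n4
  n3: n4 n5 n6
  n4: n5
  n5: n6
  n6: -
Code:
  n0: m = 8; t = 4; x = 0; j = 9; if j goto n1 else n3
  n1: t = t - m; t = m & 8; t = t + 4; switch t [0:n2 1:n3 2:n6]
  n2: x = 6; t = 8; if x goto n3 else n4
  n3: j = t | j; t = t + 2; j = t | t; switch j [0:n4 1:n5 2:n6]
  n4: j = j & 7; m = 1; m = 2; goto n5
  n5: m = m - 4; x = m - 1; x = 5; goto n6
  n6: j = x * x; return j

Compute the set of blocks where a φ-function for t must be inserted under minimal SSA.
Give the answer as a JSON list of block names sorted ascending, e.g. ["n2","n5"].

idom tree: n1←n0 n2←n1 n3←n0 n4←n0 n5←n0 n6←n0
Join-block Dom:
  n3: preds {n0,n1,n2}: {n0} ∩ {n0,n1} ∩ {n0,n1,n2} = {n0}; idom=n0
  n4: preds {n2,n3}: {n0,n1,n2} ∩ {n0,n3} = {n0}; idom=n0
  n5: preds {n3,n4}: {n0,n3} ∩ {n0,n4} = {n0}; idom=n0
  n6: preds {n1,n3,n5}: {n0,n1} ∩ {n0,n3} ∩ {n0,n5} = {n0}; idom=n0

DF walk-up:
  n3←n0: walk · to n0
  n3←n1: walk n1 to n0
  n3←n2: walk n2→n1 to n0
  n4←n2: walk n2→n1 to n0
  n4←n3: walk n3 to n0
  n5←n3: walk n3 to n0
  n5←n4: walk n4 to n0
  n6←n1: walk n1 to n0
  n6←n3: walk n3 to n0
  n6←n5: walk n5 to n0
  n0: DF=∅
  n1: DF={n3,n4,n6}
  n2: DF={n3,n4}
  n3: DF={n4,n5,n6}
  n4: DF={n5}
  n5: DF={n6}
  n6: DF=∅

φ for t: defs {n0,n1,n2,n3}
  DF⁺ = {n3,n4,n5,n6}

Answer: ["n3", "n4", "n5", "n6"]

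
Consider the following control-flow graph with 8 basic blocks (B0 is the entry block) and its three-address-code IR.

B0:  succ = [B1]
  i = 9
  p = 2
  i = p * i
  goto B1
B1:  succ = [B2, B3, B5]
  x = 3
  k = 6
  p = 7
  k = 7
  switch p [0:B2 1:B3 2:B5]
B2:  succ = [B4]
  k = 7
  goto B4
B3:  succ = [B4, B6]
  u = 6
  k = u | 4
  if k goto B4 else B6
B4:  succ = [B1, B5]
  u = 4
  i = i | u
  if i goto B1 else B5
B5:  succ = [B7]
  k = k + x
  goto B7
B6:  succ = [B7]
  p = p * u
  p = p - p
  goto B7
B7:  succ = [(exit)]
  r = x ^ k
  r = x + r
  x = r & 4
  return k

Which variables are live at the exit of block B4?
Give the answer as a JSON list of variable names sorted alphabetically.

def/use:
  B0: def={i,p} ue=∅
  B1: def={k,p,x} ue=∅
  B2: def={k} ue=∅
  B3: def={k,u} ue=∅
  B4: def={i,u} ue={i}
  B5: def={k} ue={k,x}
  B6: def={p} ue={p,u}
  B7: def={r,x} ue={k,x}

Live sets:
  B0 li=∅ lo={i}
  B1 li={i} lo={i,k,p,x}
  B2 li={i,x} lo={i,k,x}
  B3 li={i,p,x} lo={i,k,p,u,x}
  B4 li={i,k,x} lo={i,k,x}
  B5 li={k,x} lo={k,x}
  B6 li={k,p,u,x} lo={k,x}
  B7 li={k,x} lo=∅

live-out(B4) = ["i", "k", "x"]

Answer: ["i", "k", "x"]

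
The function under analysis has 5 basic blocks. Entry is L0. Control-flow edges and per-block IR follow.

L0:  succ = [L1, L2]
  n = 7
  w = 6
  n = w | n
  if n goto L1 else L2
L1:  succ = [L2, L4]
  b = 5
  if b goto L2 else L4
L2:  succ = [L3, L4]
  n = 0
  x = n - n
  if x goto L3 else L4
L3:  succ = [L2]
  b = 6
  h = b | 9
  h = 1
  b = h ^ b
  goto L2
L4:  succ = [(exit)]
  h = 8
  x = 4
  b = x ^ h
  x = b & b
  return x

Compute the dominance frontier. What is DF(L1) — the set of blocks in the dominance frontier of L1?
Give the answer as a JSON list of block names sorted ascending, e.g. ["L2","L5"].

idom tree: L1←L0 L2←L0 L3←L2 L4←L0
Dom∩ at merges:
  L2: preds {L0,L1,L3}: {L0} ∩ {L0,L1} ∩ {L0,L2,L3} = {L0}; idom=L0
  L4: preds {L1,L2}: {L0,L1} ∩ {L0,L2} = {L0}; idom=L0

DF derivation:
  L2←L0: walk · to L0
  L2←L1: walk L1 to L0
  L2←L3: walk L3→L2 to L0
  L4←L1: walk L1 to L0
  L4←L2: walk L2 to L0
  DF(L0)=∅
  DF(L1)={L2,L4}
  DF(L2)={L2,L4}
  DF(L3)={L2}
  DF(L4)=∅

DF(L1) = ["L2", "L4"]

Answer: ["L2", "L4"]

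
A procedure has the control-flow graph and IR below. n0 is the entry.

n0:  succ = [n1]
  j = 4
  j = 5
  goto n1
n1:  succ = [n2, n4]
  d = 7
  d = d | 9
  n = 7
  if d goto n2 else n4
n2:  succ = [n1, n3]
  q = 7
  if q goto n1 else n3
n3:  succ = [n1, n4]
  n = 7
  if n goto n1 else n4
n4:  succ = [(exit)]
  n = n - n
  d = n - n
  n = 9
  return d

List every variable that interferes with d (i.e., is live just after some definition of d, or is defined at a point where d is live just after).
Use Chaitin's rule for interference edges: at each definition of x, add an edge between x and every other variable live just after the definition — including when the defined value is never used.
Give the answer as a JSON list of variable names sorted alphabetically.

Block summaries:
  n0: def={j} ue=∅
  n1: def={d,n} ue=∅
  n2: def={q} ue=∅
  n3: def={n} ue=∅
  n4: def={d,n} ue={n}

Backward fixpoint:
  n0 li=∅ lo=∅
  n1 li=∅ lo={n}
  n2 li=∅ lo=∅
  n3 li=∅ lo={n}
  n4 li={n} lo=∅

Interfere edges:
  d↔{n}
  j↔∅
  n↔{d}
  q↔∅

N(d) = ["n"]

Answer: ["n"]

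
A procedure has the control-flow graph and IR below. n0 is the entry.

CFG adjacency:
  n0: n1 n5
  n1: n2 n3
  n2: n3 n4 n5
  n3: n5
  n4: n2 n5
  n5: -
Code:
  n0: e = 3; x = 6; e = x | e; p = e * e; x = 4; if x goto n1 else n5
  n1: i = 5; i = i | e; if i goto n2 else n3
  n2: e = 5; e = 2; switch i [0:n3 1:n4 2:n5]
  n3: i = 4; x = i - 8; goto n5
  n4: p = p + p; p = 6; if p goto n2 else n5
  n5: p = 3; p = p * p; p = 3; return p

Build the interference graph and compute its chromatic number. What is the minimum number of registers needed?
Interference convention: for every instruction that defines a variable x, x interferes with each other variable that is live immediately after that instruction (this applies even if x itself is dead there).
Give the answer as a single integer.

def/use:
  n0 def {e,p,x} use ∅
  n1 def {i} use {e}
  n2 def {e} use {i}
  n3 def {i,x} use ∅
  n4 def {p} use {p}
  n5 def {p} use ∅

Live sets:
  live n0: ∅→{e,p}
  live n1: {e,p}→{i,p}
  live n2: {i,p}→{i,p}
  live n3: ∅→∅
  live n4: {i,p}→{i,p}
  live n5: ∅→∅

Conflict graph:
  e — {i,p,x}
  i — {e,p}
  p — {e,i,x}
  x — {e,p}

Chromatic number:
  lower bound: {e,i,p} mutually conflict ⇒ χ ≥ 3
  3-colouring: r0={e}  r1={p}  r2={i,x}
  χ = 3

Answer: 3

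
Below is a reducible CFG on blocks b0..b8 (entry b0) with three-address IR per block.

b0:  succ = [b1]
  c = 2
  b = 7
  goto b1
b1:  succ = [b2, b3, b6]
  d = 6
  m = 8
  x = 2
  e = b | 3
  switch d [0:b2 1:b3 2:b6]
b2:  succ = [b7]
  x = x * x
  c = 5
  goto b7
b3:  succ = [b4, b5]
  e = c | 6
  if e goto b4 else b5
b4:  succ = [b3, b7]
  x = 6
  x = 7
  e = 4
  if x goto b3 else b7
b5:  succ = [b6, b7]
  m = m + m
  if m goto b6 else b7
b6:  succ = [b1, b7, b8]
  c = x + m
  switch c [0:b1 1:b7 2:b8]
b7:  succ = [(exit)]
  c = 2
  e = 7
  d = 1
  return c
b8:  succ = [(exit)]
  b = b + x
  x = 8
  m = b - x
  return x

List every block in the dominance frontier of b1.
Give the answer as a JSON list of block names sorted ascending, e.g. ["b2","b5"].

Answer: ["b1"]

Derivation:
idom tree: b1←b0 b2←b1 b3←b1 b4←b3 b5←b3 b6←b1 b7←b1 b8←b6
Dom at joins:
  b1: preds {b0,b6}: {b0} ∩ {b0,b1,b6} = {b0}; idom=b0
  b3: preds {b1,b4}: {b0,b1} ∩ {b0,b1,b3,b4} = {b0,b1}; idom=b1
  b6: preds {b1,b5}: {b0,b1} ∩ {b0,b1,b3,b5} = {b0,b1}; idom=b1
  b7: preds {b2,b4,b5,b6}: {b0,b1,b2} ∩ {b0,b1,b3,b4} ∩ {b0,b1,b3,b5} ∩ {b0,b1,b6} = {b0,b1}; idom=b1

Frontier:
  join b1 pred b0: · stop@b0
  join b1 pred b6: b6→b1 stop@b0
  join b3 pred b1: · stop@b1
  join b3 pred b4: b4→b3 stop@b1
  join b6 pred b1: · stop@b1
  join b6 pred b5: b5→b3 stop@b1
  join b7 pred b2: b2 stop@b1
  join b7 pred b4: b4→b3 stop@b1
  join b7 pred b5: b5→b3 stop@b1
  join b7 pred b6: b6 stop@b1
  b0: DF=∅
  b1: DF={b1}
  b2: DF={b7}
  b3: DF={b3,b6,b7}
  b4: DF={b3,b7}
  b5: DF={b6,b7}
  b6: DF={b1,b7}
  b7: DF=∅
  b8: DF=∅

DF(b1) = ["b1"]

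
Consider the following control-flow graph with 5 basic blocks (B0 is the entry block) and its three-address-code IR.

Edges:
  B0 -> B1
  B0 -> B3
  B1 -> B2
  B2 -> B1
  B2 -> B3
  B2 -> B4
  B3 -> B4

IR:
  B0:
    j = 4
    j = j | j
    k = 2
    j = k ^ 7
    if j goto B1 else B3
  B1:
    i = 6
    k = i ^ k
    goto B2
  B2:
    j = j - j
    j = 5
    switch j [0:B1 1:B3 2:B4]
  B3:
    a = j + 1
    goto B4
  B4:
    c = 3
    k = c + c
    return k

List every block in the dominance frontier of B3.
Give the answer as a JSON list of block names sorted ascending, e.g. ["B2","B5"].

Answer: ["B4"]

Working:
idom tree: B1←B0 B2←B1 B3←B0 B4←B0
Dom∩ at merges:
  B1: preds {B0,B2}: {B0} ∩ {B0,B1,B2} = {B0}; idom=B0
  B3: preds {B0,B2}: {B0} ∩ {B0,B1,B2} = {B0}; idom=B0
  B4: preds {B2,B3}: {B0,B1,B2} ∩ {B0,B3} = {B0}; idom=B0

DF derivation:
  join B1 pred B0: · stop@B0
  join B1 pred B2: B2→B1 stop@B0
  join B3 pred B0: · stop@B0
  join B3 pred B2: B2→B1 stop@B0
  join B4 pred B2: B2→B1 stop@B0
  join B4 pred B3: B3 stop@B0
  B0: DF=∅
  B1: DF={B1,B3,B4}
  B2: DF={B1,B3,B4}
  B3: DF={B4}
  B4: DF=∅

DF(B3) = ["B4"]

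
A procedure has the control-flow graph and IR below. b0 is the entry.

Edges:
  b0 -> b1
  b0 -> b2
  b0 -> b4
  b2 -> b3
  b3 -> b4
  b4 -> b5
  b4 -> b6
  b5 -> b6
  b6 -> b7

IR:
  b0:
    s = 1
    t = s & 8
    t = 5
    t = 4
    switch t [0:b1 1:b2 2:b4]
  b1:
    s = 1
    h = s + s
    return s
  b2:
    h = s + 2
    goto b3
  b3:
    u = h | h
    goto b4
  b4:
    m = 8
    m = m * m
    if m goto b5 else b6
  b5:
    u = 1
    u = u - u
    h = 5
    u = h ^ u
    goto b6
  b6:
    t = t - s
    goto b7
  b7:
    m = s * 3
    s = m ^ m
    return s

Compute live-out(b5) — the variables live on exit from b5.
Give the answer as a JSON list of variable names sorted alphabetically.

def/use:
  b0: {s,t} / ∅
  b1: {h,s} / ∅
  b2: {h} / {s}
  b3: {u} / {h}
  b4: {m} / ∅
  b5: {h,u} / ∅
  b6: {t} / {s,t}
  b7: {m,s} / {s}

Backward fixpoint:
  live b0: ∅→{s,t}
  live b1: ∅→∅
  live b2: {s,t}→{h,s,t}
  live b3: {h,s,t}→{s,t}
  live b4: {s,t}→{s,t}
  live b5: {s,t}→{s,t}
  live b6: {s,t}→{s}
  live b7: {s}→∅

live-out(b5) = ["s", "t"]

Answer: ["s", "t"]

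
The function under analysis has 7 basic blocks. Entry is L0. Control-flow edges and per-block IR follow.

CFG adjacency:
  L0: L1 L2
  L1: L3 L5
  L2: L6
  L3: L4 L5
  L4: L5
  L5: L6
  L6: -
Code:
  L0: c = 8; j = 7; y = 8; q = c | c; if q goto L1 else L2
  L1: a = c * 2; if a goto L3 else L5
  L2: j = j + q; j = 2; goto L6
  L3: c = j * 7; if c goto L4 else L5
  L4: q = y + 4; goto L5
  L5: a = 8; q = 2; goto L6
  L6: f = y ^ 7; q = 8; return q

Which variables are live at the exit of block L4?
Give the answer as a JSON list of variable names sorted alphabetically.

Block summaries:
  L0: def={c,j,q,y} ue=∅
  L1: def={a} ue={c}
  L2: def={j} ue={j,q}
  L3: def={c} ue={j}
  L4: def={q} ue={y}
  L5: def={a,q} ue=∅
  L6: def={f,q} ue={y}

Live sets:
  live L0: ∅→{c,j,q,y}
  live L1: {c,j,y}→{j,y}
  live L2: {j,q,y}→{y}
  live L3: {j,y}→{y}
  live L4: {y}→{y}
  live L5: {y}→{y}
  live L6: {y}→∅

live-out(L4) = ["y"]

Answer: ["y"]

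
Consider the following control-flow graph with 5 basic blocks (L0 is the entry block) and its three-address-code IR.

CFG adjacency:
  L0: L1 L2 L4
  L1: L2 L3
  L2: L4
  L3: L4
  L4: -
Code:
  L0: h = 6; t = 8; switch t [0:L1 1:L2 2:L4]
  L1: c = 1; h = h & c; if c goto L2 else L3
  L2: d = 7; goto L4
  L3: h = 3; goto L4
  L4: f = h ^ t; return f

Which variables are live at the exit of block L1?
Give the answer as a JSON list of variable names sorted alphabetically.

Answer: ["h", "t"]

Derivation:
def/use:
  L0 def {h,t} use ∅
  L1 def {c,h} use {h}
  L2 def {d} use ∅
  L3 def {h} use ∅
  L4 def {f} use {h,t}

Liveness:
  live L0: ∅→{h,t}
  live L1: {h,t}→{h,t}
  live L2: {h,t}→{h,t}
  live L3: {t}→{h,t}
  live L4: {h,t}→∅

live-out(L1) = ["h", "t"]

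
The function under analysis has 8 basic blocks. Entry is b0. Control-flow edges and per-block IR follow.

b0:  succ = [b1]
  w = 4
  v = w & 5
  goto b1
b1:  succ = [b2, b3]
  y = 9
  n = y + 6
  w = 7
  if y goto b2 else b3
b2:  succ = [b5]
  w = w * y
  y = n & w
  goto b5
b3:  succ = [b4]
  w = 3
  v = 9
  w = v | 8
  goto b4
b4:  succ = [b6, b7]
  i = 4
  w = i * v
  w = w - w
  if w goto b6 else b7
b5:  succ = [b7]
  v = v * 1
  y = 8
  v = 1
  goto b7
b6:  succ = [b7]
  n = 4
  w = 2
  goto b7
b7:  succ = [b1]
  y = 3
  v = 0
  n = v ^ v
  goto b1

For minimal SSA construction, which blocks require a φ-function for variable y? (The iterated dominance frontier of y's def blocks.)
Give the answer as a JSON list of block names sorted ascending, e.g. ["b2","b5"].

idom tree: b1←b0 b2←b1 b3←b1 b4←b3 b5←b2 b6←b4 b7←b1
Join-block Dom:
  b1: preds {b0,b7}: {b0} ∩ {b0,b1,b7} = {b0}; idom=b0
  b7: preds {b4,b5,b6}: {b0,b1,b3,b4} ∩ {b0,b1,b2,b5} ∩ {b0,b1,b3,b4,b6} = {b0,b1}; idom=b1

DF walk-up:
  b1←b0: walk · to b0
  b1←b7: walk b7→b1 to b0
  b7←b4: walk b4→b3 to b1
  b7←b5: walk b5→b2 to b1
  b7←b6: walk b6→b4→b3 to b1
  DF(b0)=∅
  DF(b1)={b1}
  DF(b2)={b7}
  DF(b3)={b7}
  DF(b4)={b7}
  DF(b5)={b7}
  DF(b6)={b7}
  DF(b7)={b1}

φ for y: defs {b1,b2,b5,b7}
  DF⁺ = {b1,b7}

Answer: ["b1", "b7"]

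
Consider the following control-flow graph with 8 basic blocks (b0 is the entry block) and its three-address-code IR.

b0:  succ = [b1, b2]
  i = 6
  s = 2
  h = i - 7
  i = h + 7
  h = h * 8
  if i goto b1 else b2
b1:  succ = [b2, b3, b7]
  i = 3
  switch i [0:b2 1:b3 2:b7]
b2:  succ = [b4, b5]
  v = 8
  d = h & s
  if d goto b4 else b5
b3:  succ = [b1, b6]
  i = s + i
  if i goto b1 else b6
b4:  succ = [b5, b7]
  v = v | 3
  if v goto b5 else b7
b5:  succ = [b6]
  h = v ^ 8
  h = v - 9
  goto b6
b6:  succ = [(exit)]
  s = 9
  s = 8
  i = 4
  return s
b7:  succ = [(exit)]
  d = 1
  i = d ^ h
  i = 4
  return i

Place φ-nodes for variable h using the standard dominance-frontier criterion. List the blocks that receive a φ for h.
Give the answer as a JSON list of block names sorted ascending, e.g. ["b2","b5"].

Answer: ["b6"]

Analysis:
idom tree: b1←b0 b2←b0 b3←b1 b4←b2 b5←b2 b6←b0 b7←b0
Dom at joins:
  b1: preds {b0,b3}: {b0} ∩ {b0,b1,b3} = {b0}; idom=b0
  b2: preds {b0,b1}: {b0} ∩ {b0,b1} = {b0}; idom=b0
  b5: preds {b2,b4}: {b0,b2} ∩ {b0,b2,b4} = {b0,b2}; idom=b2
  b6: preds {b3,b5}: {b0,b1,b3} ∩ {b0,b2,b5} = {b0}; idom=b0
  b7: preds {b1,b4}: {b0,b1} ∩ {b0,b2,b4} = {b0}; idom=b0

DF walk-up:
  join b1 pred b0: · stop@b0
  join b1 pred b3: b3→b1 stop@b0
  join b2 pred b0: · stop@b0
  join b2 pred b1: b1 stop@b0
  join b5 pred b2: · stop@b2
  join b5 pred b4: b4 stop@b2
  join b6 pred b3: b3→b1 stop@b0
  join b6 pred b5: b5→b2 stop@b0
  join b7 pred b1: b1 stop@b0
  join b7 pred b4: b4→b2 stop@b0
  DF(b0)=∅
  DF(b1)={b1,b2,b6,b7}
  DF(b2)={b6,b7}
  DF(b3)={b1,b6}
  DF(b4)={b5,b7}
  DF(b5)={b6}
  DF(b6)=∅
  DF(b7)=∅

φ for h: defs {b0,b5}
  DF⁺ = {b6}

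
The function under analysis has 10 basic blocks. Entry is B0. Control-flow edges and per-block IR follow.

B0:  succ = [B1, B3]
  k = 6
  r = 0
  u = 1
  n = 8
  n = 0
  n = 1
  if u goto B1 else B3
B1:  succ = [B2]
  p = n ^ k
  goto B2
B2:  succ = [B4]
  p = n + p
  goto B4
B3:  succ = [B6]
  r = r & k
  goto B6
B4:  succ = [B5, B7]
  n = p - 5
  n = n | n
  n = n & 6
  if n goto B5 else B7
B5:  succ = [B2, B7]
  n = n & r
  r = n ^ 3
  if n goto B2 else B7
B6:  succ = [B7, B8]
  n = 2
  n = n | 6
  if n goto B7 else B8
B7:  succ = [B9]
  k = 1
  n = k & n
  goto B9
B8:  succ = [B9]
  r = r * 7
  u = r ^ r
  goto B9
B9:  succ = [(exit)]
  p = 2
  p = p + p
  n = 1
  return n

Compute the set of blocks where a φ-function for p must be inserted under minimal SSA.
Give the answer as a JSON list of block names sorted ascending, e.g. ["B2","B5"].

Answer: ["B2", "B7", "B9"]

Derivation:
idom tree: B1←B0 B2←B1 B3←B0 B4←B2 B5←B4 B6←B3 B7←B0 B8←B6 B9←B0
Join-block Dom:
  B2: preds {B1,B5}: {B0,B1} ∩ {B0,B1,B2,B4,B5} = {B0,B1}; idom=B1
  B7: preds {B4,B5,B6}: {B0,B1,B2,B4} ∩ {B0,B1,B2,B4,B5} ∩ {B0,B3,B6} = {B0}; idom=B0
  B9: preds {B7,B8}: {B0,B7} ∩ {B0,B3,B6,B8} = {B0}; idom=B0

Frontier:
  B2←B1: walk · to B1
  B2←B5: walk B5→B4→B2 to B1
  B7←B4: walk B4→B2→B1 to B0
  B7←B5: walk B5→B4→B2→B1 to B0
  B7←B6: walk B6→B3 to B0
  B9←B7: walk B7 to B0
  B9←B8: walk B8→B6→B3 to B0
  B0: DF=∅
  B1: DF={B7}
  B2: DF={B2,B7}
  B3: DF={B7,B9}
  B4: DF={B2,B7}
  B5: DF={B2,B7}
  B6: DF={B7,B9}
  B7: DF={B9}
  B8: DF={B9}
  B9: DF=∅

φ for p: defs {B1,B2,B9}
  DF⁺ = {B2,B7,B9}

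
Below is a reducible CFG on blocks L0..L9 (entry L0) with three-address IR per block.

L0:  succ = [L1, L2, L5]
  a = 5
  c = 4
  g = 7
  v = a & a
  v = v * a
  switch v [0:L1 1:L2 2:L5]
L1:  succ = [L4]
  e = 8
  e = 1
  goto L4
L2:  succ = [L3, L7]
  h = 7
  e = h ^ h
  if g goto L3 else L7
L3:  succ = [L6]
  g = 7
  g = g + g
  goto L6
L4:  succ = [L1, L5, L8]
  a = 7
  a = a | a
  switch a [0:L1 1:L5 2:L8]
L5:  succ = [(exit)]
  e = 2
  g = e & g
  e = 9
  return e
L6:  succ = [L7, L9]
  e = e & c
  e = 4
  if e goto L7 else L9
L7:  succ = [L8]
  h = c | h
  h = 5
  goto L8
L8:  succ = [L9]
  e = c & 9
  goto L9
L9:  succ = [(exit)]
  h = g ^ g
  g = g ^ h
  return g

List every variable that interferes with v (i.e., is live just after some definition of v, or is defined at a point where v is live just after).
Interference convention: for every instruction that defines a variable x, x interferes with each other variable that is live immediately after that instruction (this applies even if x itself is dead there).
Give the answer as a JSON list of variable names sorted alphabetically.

Per-block:
  L0: {a,c,g,v} / ∅
  L1: {e} / ∅
  L2: {e,h} / {g}
  L3: {g} / ∅
  L4: {a} / ∅
  L5: {e,g} / {g}
  L6: {e} / {c,e}
  L7: {h} / {c,h}
  L8: {e} / {c}
  L9: {g,h} / {g}

Live sets:
  L0: in=∅ out={c,g}
  L1: in={c,g} out={c,g}
  L2: in={c,g} out={c,e,g,h}
  L3: in={c,e,h} out={c,e,g,h}
  L4: in={c,g} out={c,g}
  L5: in={g} out=∅
  L6: in={c,e,g,h} out={c,g,h}
  L7: in={c,g,h} out={c,g}
  L8: in={c,g} out={g}
  L9: in={g} out=∅

Conflict graph:
  a↔{c,g,v}
  c↔{a,e,g,h,v}
  e↔{c,g,h}
  g↔{a,c,e,h,v}
  h↔{c,e,g}
  v↔{a,c,g}

N(v) = ["a", "c", "g"]

Answer: ["a", "c", "g"]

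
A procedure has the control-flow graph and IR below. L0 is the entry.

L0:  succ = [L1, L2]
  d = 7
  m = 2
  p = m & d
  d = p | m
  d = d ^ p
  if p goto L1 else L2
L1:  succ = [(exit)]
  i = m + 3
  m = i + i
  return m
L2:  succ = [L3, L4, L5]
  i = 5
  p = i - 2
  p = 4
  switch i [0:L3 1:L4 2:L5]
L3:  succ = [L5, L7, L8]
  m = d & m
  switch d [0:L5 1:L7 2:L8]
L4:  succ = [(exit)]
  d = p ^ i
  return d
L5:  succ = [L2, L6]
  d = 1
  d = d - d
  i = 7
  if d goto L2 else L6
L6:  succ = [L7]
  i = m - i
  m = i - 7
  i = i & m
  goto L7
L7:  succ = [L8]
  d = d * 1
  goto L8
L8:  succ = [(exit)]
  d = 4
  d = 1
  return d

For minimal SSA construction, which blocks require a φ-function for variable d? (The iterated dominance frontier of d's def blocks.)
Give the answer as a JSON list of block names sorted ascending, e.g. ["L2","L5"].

Answer: ["L2", "L7", "L8"]

Analysis:
idom tree: L1←L0 L2←L0 L3←L2 L4←L2 L5←L2 L6←L5 L7←L2 L8←L2
Dom∩ at merges:
  L2: preds {L0,L5}: {L0} ∩ {L0,L2,L5} = {L0}; idom=L0
  L5: preds {L2,L3}: {L0,L2} ∩ {L0,L2,L3} = {L0,L2}; idom=L2
  L7: preds {L3,L6}: {L0,L2,L3} ∩ {L0,L2,L5,L6} = {L0,L2}; idom=L2
  L8: preds {L3,L7}: {L0,L2,L3} ∩ {L0,L2,L7} = {L0,L2}; idom=L2

Frontier:
  L2←L0: walk · to L0
  L2←L5: walk L5→L2 to L0
  L5←L2: walk · to L2
  L5←L3: walk L3 to L2
  L7←L3: walk L3 to L2
  L7←L6: walk L6→L5 to L2
  L8←L3: walk L3 to L2
  L8←L7: walk L7 to L2
  L0 → ∅
  L1 → ∅
  L2 → {L2}
  L3 → {L5,L7,L8}
  L4 → ∅
  L5 → {L2,L7}
  L6 → {L7}
  L7 → {L8}
  L8 → ∅

φ for d: defs {L0,L4,L5,L7,L8}
  DF⁺ = {L2,L7,L8}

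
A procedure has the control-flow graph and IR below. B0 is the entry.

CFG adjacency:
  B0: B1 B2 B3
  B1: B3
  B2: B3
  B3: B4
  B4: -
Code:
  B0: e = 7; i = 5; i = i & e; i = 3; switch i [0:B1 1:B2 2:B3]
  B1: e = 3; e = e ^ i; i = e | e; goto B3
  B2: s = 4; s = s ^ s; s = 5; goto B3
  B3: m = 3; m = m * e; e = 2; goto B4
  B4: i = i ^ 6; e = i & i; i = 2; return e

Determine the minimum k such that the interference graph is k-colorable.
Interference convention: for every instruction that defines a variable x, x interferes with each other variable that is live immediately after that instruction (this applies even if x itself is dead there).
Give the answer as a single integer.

Block summaries:
  B0: {e,i} / ∅
  B1: {e,i} / {i}
  B2: {s} / ∅
  B3: {e,m} / {e}
  B4: {e,i} / {i}

Live sets:
  B0 li=∅ lo={e,i}
  B1 li={i} lo={e,i}
  B2 li={e,i} lo={e,i}
  B3 li={e,i} lo={i}
  B4 li={i} lo=∅

Interference:
  e — {i,m,s}
  i — {e,m,s}
  m — {e,i}
  s — {e,i}

Registers:
  {e,i,m} pairwise interfere (3-clique) ⇒ χ ≥ 3
  assign e→R0 i→R1 m→R2 s→R2 — no edge inside a register ⇒ χ ≤ 3
  χ = 3

Answer: 3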